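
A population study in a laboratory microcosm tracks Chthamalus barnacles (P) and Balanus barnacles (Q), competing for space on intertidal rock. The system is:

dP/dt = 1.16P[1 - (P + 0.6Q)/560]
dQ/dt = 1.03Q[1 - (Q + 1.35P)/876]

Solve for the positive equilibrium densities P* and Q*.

P* ≈ 181, Q* ≈ 632

Setting both brackets to zero gives the nullclines P + 0.6Q = 560 and 1.35P + Q = 876.
Substituting Q = 876 - 1.35P into the first: P(1 - 0.6·1.35) = 560 - 0.6·876.
So P* = 34.4/0.19 = 181, and then Q* = 876 - 1.35·181 = 632.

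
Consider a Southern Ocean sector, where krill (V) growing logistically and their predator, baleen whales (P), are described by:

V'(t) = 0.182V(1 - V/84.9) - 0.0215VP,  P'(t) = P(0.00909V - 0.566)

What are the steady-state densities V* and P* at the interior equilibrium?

From dP/dt = 0 with P > 0: 0.00909V* = 0.566, so V* = 62.3.
Substitute into dV/dt = 0: 0.182(1 - 62.3/84.9) = 0.0215P*.
The bracket is 0.267, giving P* = 0.0485/0.0215 = 2.26.

V* ≈ 62.3, P* ≈ 2.26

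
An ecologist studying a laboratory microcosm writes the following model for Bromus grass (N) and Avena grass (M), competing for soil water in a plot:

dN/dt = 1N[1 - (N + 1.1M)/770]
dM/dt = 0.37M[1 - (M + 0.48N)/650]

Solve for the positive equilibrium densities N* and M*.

Setting both brackets to zero gives the nullclines N + 1.1M = 770 and 0.48N + M = 650.
Substituting M = 650 - 0.48N into the first: N(1 - 1.1·0.48) = 770 - 1.1·650.
So N* = 55/0.472 = 117, and then M* = 650 - 0.48·117 = 594.

N* ≈ 117, M* ≈ 594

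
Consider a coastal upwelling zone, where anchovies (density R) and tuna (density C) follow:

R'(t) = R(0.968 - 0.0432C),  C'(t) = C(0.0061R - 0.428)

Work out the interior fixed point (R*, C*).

R* ≈ 70.2, C* ≈ 22.4

Set dC/dt = 0 with C > 0: 0.0061R - 0.428 = 0, so R* = 0.428/0.0061 = 70.2.
Set dR/dt = 0 with R > 0: 0.968 - 0.0432C = 0, so C* = 0.968/0.0432 = 22.4.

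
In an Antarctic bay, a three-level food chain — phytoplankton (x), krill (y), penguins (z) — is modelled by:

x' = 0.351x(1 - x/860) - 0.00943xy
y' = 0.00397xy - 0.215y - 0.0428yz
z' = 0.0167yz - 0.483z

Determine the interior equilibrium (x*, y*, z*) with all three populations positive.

x* ≈ 192, y* ≈ 28.9, z* ≈ 12.8

From dz/dt = 0: 0.0167y* = 0.483, so y* = 28.9.
From dx/dt = 0: 0.351(1 - x*/860) = 0.00943·28.9, giving x* = 860·(1 - 0.777) = 192.
From dy/dt = 0: 0.00397·192 - 0.215 = 0.0428z*, so z* = 0.546/0.0428 = 12.8.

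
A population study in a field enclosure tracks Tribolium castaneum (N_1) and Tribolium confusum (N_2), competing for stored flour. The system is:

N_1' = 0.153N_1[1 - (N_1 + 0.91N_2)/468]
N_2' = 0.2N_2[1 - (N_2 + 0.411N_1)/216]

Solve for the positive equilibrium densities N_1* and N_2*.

N_1* ≈ 434, N_2* ≈ 37.8

Setting both brackets to zero gives the nullclines N_1 + 0.91N_2 = 468 and 0.411N_1 + N_2 = 216.
Substituting N_2 = 216 - 0.411N_1 into the first: N_1(1 - 0.91·0.411) = 468 - 0.91·216.
So N_1* = 271/0.626 = 434, and then N_2* = 216 - 0.411·434 = 37.8.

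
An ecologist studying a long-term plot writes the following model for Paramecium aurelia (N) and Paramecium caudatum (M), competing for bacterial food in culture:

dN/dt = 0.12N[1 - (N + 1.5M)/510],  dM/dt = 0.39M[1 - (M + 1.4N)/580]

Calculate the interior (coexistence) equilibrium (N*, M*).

N* ≈ 327, M* ≈ 122

Setting both brackets to zero gives the nullclines N + 1.5M = 510 and 1.4N + M = 580.
Substituting M = 580 - 1.4N into the first: N(1 - 1.5·1.4) = 510 - 1.5·580.
So N* = -360/-1.1 = 327, and then M* = 580 - 1.4·327 = 122.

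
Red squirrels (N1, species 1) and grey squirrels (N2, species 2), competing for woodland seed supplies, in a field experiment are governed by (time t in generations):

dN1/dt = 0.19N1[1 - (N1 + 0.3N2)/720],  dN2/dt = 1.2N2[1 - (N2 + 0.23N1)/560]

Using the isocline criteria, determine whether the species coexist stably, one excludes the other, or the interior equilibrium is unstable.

Compare the nullcline intercepts: K1/α12 = 720/0.3 = 2400 > K2 = 560; K2/α21 = 560/0.23 = 2430 > K1 = 720.
Since both inequalities hold, each species can invade when rare, so the interior equilibrium is stable.

stable coexistence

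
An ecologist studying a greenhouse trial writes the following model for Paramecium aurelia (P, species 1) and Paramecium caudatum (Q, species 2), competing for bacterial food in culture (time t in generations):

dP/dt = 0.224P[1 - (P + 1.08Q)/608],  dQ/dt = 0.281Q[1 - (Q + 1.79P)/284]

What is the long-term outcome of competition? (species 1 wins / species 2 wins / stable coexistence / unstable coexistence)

Compare the nullcline intercepts: K1/α12 = 608/1.08 = 563 > K2 = 284; K2/α21 = 284/1.79 = 159 < K1 = 608.
Since the inequalities point opposite ways, species 1 can invade but species 2 cannot.

species 1 excludes species 2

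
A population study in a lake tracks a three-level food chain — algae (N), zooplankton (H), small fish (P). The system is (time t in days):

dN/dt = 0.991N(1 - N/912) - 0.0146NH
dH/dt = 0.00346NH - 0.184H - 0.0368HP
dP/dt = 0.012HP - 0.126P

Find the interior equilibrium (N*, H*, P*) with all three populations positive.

From dP/dt = 0: 0.012H* = 0.126, so H* = 10.5.
From dN/dt = 0: 0.991(1 - N*/912) = 0.0146·10.5, giving N* = 912·(1 - 0.155) = 771.
From dH/dt = 0: 0.00346·771 - 0.184 = 0.0368P*, so P* = 2.48/0.0368 = 67.5.

N* ≈ 771, H* ≈ 10.5, P* ≈ 67.5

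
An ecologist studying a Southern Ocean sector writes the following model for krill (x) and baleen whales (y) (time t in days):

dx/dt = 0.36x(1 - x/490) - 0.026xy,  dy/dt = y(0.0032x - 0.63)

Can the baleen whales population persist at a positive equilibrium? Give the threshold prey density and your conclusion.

The predator equation gives dy/dt > 0 only when x > 0.63/0.0032 = 197.
Without the predator, x → K = 490. Since 490 > 197, the predator can invade and persist.

Threshold x = 197; K > 197, so yes, the predator persists.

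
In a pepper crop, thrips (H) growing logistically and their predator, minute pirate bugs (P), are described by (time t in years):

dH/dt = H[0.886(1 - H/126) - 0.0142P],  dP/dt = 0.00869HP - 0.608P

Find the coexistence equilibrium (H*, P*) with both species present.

From dP/dt = 0 with P > 0: 0.00869H* = 0.608, so H* = 70.
Substitute into dH/dt = 0: 0.886(1 - 70/126) = 0.0142P*.
The bracket is 0.445, giving P* = 0.394/0.0142 = 27.7.

H* ≈ 70, P* ≈ 27.7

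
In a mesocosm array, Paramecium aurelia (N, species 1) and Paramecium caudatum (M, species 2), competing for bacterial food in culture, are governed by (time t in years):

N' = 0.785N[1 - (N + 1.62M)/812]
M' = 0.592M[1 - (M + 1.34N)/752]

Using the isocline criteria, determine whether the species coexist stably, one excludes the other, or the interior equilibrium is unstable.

unstable coexistence (outcome depends on initial conditions)

Compare the nullcline intercepts: K1/α12 = 812/1.62 = 501 < K2 = 752; K2/α21 = 752/1.34 = 561 < K1 = 812.
Since both are reversed, neither can invade when rare; the interior point is a saddle.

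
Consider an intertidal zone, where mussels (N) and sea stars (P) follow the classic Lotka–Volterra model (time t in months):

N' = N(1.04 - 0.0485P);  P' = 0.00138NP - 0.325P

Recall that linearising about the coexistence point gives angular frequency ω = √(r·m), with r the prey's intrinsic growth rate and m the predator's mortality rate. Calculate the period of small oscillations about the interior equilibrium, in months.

T ≈ 10.8 months

Here r = 1.04 and m = 0.325, so r·m = 0.338.
ω = √0.338 = 0.581 per month, hence T = 2π/ω ≈ 10.8 months.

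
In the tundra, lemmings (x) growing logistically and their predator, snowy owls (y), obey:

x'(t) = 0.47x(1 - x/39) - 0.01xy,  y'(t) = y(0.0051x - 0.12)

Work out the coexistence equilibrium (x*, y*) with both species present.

x* ≈ 23.5, y* ≈ 18.6

From dy/dt = 0 with y > 0: 0.0051x* = 0.12, so x* = 23.5.
Substitute into dx/dt = 0: 0.47(1 - 23.5/39) = 0.01y*.
The bracket is 0.397, giving y* = 0.186/0.01 = 18.6.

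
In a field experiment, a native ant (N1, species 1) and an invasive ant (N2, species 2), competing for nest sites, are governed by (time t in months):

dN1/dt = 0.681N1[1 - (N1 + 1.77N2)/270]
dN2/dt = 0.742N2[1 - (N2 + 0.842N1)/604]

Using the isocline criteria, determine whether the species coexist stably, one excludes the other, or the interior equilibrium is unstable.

Compare the nullcline intercepts: K1/α12 = 270/1.77 = 153 < K2 = 604; K2/α21 = 604/0.842 = 717 > K1 = 270.
Since the inequalities point opposite ways, species 2 can invade but species 1 cannot.

species 2 excludes species 1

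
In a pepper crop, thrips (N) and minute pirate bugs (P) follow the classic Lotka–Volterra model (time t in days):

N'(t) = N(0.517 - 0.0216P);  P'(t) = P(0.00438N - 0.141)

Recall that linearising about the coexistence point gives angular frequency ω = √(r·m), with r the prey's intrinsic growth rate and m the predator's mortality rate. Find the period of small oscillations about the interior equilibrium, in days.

T ≈ 23.3 days

Here r = 0.517 and m = 0.141, so r·m = 0.0729.
ω = √0.0729 = 0.27 per day, hence T = 2π/ω ≈ 23.3 days.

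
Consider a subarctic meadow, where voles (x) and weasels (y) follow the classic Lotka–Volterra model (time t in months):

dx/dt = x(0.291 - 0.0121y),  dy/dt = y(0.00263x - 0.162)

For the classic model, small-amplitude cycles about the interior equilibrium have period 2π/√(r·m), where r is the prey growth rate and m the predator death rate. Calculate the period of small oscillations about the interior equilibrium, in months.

Here r = 0.291 and m = 0.162, so r·m = 0.0471.
ω = √0.0471 = 0.217 per month, hence T = 2π/ω ≈ 28.9 months.

T ≈ 28.9 months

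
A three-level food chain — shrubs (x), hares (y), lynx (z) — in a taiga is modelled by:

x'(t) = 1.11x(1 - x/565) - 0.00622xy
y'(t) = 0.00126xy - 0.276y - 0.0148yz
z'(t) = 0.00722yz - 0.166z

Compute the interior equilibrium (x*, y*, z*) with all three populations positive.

x* ≈ 492, y* ≈ 23, z* ≈ 23.3

From dz/dt = 0: 0.00722y* = 0.166, so y* = 23.
From dx/dt = 0: 1.11(1 - x*/565) = 0.00622·23, giving x* = 565·(1 - 0.129) = 492.
From dy/dt = 0: 0.00126·492 - 0.276 = 0.0148z*, so z* = 0.344/0.0148 = 23.3.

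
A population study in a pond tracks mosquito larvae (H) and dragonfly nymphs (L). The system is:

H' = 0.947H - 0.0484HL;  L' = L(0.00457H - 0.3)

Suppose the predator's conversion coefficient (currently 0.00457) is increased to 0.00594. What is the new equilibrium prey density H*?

H* ≈ 50.5

At the interior fixed point, setting dL/dt = 0 with L > 0 fixes H* = (predator death rate)/(HL coefficient) — independent of the other coefficients.
With the change, H* = 0.3/0.00594 = 50.5; it falls from 65.6.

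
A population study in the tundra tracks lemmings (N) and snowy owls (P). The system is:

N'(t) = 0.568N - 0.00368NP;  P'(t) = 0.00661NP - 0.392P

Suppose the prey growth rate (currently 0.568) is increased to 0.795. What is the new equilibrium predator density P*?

P* ≈ 216

At the interior fixed point, setting dN/dt = 0 with N > 0 fixes P* = (prey growth rate)/(NP coefficient) — independent of the other coefficients.
With the change, P* = 0.795/0.00368 = 216; it rises from 154.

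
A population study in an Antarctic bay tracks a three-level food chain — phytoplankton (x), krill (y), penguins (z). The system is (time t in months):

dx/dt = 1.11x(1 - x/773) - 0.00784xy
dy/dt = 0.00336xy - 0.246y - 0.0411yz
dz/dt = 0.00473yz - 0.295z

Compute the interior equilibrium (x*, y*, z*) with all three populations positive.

x* ≈ 432, y* ≈ 62.4, z* ≈ 29.4

From dz/dt = 0: 0.00473y* = 0.295, so y* = 62.4.
From dx/dt = 0: 1.11(1 - x*/773) = 0.00784·62.4, giving x* = 773·(1 - 0.441) = 432.
From dy/dt = 0: 0.00336·432 - 0.246 = 0.0411z*, so z* = 1.21/0.0411 = 29.4.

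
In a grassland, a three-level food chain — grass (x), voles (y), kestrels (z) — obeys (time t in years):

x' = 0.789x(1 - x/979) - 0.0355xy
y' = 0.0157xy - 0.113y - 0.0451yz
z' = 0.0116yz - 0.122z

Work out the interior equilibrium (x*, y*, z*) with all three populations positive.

x* ≈ 516, y* ≈ 10.5, z* ≈ 177

From dz/dt = 0: 0.0116y* = 0.122, so y* = 10.5.
From dx/dt = 0: 0.789(1 - x*/979) = 0.0355·10.5, giving x* = 979·(1 - 0.473) = 516.
From dy/dt = 0: 0.0157·516 - 0.113 = 0.0451z*, so z* = 7.98/0.0451 = 177.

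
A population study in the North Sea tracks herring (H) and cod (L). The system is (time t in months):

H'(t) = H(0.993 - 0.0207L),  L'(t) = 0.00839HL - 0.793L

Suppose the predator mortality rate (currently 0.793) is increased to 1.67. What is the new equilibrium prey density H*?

At the interior fixed point, setting dL/dt = 0 with L > 0 fixes H* = (predator death rate)/(HL coefficient) — independent of the other coefficients.
With the change, H* = 1.67/0.00839 = 199; it rises from 94.5.

H* ≈ 199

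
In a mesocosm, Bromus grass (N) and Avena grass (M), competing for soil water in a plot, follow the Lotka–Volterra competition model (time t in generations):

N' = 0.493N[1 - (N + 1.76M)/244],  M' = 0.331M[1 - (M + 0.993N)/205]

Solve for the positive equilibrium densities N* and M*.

N* ≈ 156, M* ≈ 49.9

Setting both brackets to zero gives the nullclines N + 1.76M = 244 and 0.993N + M = 205.
Substituting M = 205 - 0.993N into the first: N(1 - 1.76·0.993) = 244 - 1.76·205.
So N* = -117/-0.748 = 156, and then M* = 205 - 0.993·156 = 49.9.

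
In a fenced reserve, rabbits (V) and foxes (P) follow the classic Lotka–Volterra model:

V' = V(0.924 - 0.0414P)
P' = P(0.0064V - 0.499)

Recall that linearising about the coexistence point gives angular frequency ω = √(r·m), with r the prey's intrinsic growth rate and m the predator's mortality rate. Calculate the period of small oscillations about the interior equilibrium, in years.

Here r = 0.924 and m = 0.499, so r·m = 0.461.
ω = √0.461 = 0.679 per year, hence T = 2π/ω ≈ 9.25 years.

T ≈ 9.25 years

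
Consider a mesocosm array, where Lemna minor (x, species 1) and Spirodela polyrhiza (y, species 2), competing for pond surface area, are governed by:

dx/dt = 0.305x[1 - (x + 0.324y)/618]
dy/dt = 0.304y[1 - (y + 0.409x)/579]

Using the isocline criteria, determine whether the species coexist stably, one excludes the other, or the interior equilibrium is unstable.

Compare the nullcline intercepts: K1/α12 = 618/0.324 = 1910 > K2 = 579; K2/α21 = 579/0.409 = 1420 > K1 = 618.
Since both inequalities hold, each species can invade when rare, so the interior equilibrium is stable.

stable coexistence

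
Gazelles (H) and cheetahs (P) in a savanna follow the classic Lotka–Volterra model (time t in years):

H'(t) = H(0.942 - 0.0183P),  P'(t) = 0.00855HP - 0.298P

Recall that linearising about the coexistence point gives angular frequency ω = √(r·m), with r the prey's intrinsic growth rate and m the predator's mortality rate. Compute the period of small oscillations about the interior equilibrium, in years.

Here r = 0.942 and m = 0.298, so r·m = 0.281.
ω = √0.281 = 0.53 per year, hence T = 2π/ω ≈ 11.9 years.

T ≈ 11.9 years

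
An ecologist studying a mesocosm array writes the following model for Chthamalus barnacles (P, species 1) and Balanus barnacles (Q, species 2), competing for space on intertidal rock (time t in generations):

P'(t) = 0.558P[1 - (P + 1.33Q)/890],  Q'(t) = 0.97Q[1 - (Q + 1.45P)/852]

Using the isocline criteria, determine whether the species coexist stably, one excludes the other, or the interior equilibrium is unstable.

unstable coexistence (outcome depends on initial conditions)

Compare the nullcline intercepts: K1/α12 = 890/1.33 = 669 < K2 = 852; K2/α21 = 852/1.45 = 588 < K1 = 890.
Since both are reversed, neither can invade when rare; the interior point is a saddle.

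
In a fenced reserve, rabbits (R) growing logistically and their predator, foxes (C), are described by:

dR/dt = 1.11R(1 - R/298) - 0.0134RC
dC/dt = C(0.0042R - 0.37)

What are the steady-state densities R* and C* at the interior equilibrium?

From dC/dt = 0 with C > 0: 0.0042R* = 0.37, so R* = 88.1.
Substitute into dR/dt = 0: 1.11(1 - 88.1/298) = 0.0134C*.
The bracket is 0.704, giving C* = 0.782/0.0134 = 58.3.

R* ≈ 88.1, C* ≈ 58.3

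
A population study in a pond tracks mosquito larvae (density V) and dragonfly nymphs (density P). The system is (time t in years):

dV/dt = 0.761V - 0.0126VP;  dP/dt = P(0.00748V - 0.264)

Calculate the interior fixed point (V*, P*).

V* ≈ 35.3, P* ≈ 60.4

Set dP/dt = 0 with P > 0: 0.00748V - 0.264 = 0, so V* = 0.264/0.00748 = 35.3.
Set dV/dt = 0 with V > 0: 0.761 - 0.0126P = 0, so P* = 0.761/0.0126 = 60.4.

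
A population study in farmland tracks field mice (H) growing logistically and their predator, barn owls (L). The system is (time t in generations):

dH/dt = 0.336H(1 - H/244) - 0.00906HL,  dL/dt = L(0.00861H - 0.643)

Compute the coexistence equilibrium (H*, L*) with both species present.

H* ≈ 74.7, L* ≈ 25.7

From dL/dt = 0 with L > 0: 0.00861H* = 0.643, so H* = 74.7.
Substitute into dH/dt = 0: 0.336(1 - 74.7/244) = 0.00906L*.
The bracket is 0.694, giving L* = 0.233/0.00906 = 25.7.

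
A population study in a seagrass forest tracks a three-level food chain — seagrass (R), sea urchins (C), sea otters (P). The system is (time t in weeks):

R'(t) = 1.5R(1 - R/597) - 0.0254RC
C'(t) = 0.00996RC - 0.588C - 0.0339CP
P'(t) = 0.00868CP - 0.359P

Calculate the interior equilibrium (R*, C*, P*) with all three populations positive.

From dP/dt = 0: 0.00868C* = 0.359, so C* = 41.4.
From dR/dt = 0: 1.5(1 - R*/597) = 0.0254·41.4, giving R* = 597·(1 - 0.7) = 179.
From dC/dt = 0: 0.00996·179 - 0.588 = 0.0339P*, so P* = 1.19/0.0339 = 35.2.

R* ≈ 179, C* ≈ 41.4, P* ≈ 35.2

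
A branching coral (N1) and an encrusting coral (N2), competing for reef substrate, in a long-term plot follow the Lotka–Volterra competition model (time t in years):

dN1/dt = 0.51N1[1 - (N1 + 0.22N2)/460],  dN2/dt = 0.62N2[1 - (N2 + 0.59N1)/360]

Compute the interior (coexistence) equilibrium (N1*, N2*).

Setting both brackets to zero gives the nullclines N1 + 0.22N2 = 460 and 0.59N1 + N2 = 360.
Substituting N2 = 360 - 0.59N1 into the first: N1(1 - 0.22·0.59) = 460 - 0.22·360.
So N1* = 381/0.87 = 438, and then N2* = 360 - 0.59·438 = 102.

N1* ≈ 438, N2* ≈ 102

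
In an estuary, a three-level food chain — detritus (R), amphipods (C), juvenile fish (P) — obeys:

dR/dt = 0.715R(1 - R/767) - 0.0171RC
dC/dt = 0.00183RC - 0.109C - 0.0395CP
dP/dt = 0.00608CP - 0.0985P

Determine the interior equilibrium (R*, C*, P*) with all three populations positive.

From dP/dt = 0: 0.00608C* = 0.0985, so C* = 16.2.
From dR/dt = 0: 0.715(1 - R*/767) = 0.0171·16.2, giving R* = 767·(1 - 0.387) = 470.
From dC/dt = 0: 0.00183·470 - 0.109 = 0.0395P*, so P* = 0.751/0.0395 = 19.

R* ≈ 470, C* ≈ 16.2, P* ≈ 19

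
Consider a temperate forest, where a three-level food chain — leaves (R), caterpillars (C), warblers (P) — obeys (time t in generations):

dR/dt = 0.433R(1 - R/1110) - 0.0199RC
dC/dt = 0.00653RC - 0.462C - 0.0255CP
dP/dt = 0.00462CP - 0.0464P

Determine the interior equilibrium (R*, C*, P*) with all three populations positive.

From dP/dt = 0: 0.00462C* = 0.0464, so C* = 10.
From dR/dt = 0: 0.433(1 - R*/1110) = 0.0199·10, giving R* = 1110·(1 - 0.462) = 598.
From dC/dt = 0: 0.00653·598 - 0.462 = 0.0255P*, so P* = 3.44/0.0255 = 135.

R* ≈ 598, C* ≈ 10, P* ≈ 135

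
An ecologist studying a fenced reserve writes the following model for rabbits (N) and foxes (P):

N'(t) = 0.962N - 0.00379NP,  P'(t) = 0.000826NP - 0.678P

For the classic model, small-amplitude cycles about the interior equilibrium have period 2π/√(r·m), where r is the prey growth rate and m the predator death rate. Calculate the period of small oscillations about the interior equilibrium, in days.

T ≈ 7.78 days

Here r = 0.962 and m = 0.678, so r·m = 0.652.
ω = √0.652 = 0.808 per day, hence T = 2π/ω ≈ 7.78 days.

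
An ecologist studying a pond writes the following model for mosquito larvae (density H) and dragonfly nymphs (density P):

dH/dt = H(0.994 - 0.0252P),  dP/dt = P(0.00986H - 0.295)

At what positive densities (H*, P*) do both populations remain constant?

H* ≈ 29.9, P* ≈ 39.4

Set dP/dt = 0 with P > 0: 0.00986H - 0.295 = 0, so H* = 0.295/0.00986 = 29.9.
Set dH/dt = 0 with H > 0: 0.994 - 0.0252P = 0, so P* = 0.994/0.0252 = 39.4.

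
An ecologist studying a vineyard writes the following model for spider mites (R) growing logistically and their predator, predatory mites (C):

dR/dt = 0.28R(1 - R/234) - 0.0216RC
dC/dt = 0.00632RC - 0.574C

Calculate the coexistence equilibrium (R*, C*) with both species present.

R* ≈ 90.8, C* ≈ 7.93

From dC/dt = 0 with C > 0: 0.00632R* = 0.574, so R* = 90.8.
Substitute into dR/dt = 0: 0.28(1 - 90.8/234) = 0.0216C*.
The bracket is 0.612, giving C* = 0.171/0.0216 = 7.93.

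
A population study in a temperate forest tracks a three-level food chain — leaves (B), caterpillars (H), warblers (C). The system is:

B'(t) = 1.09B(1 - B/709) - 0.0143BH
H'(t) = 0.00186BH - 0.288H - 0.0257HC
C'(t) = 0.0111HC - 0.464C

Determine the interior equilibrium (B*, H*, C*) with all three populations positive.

From dC/dt = 0: 0.0111H* = 0.464, so H* = 41.8.
From dB/dt = 0: 1.09(1 - B*/709) = 0.0143·41.8, giving B* = 709·(1 - 0.548) = 320.
From dH/dt = 0: 0.00186·320 - 0.288 = 0.0257C*, so C* = 0.308/0.0257 = 12.

B* ≈ 320, H* ≈ 41.8, C* ≈ 12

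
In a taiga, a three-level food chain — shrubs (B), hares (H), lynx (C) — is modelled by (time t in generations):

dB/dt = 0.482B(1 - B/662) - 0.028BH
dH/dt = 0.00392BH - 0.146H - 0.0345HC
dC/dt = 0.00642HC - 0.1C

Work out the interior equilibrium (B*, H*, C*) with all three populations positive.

From dC/dt = 0: 0.00642H* = 0.1, so H* = 15.6.
From dB/dt = 0: 0.482(1 - B*/662) = 0.028·15.6, giving B* = 662·(1 - 0.905) = 63.
From dH/dt = 0: 0.00392·63 - 0.146 = 0.0345C*, so C* = 0.101/0.0345 = 2.93.

B* ≈ 63, H* ≈ 15.6, C* ≈ 2.93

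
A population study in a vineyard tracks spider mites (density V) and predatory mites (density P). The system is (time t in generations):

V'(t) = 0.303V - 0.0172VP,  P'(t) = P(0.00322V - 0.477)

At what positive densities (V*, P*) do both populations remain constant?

V* ≈ 148, P* ≈ 17.6

Set dP/dt = 0 with P > 0: 0.00322V - 0.477 = 0, so V* = 0.477/0.00322 = 148.
Set dV/dt = 0 with V > 0: 0.303 - 0.0172P = 0, so P* = 0.303/0.0172 = 17.6.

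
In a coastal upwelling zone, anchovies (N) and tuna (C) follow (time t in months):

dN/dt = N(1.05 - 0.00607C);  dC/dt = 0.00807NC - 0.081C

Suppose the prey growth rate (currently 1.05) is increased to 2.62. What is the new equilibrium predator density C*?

At the interior fixed point, setting dN/dt = 0 with N > 0 fixes C* = (prey growth rate)/(NC coefficient) — independent of the other coefficients.
With the change, C* = 2.62/0.00607 = 432; it rises from 173.

C* ≈ 432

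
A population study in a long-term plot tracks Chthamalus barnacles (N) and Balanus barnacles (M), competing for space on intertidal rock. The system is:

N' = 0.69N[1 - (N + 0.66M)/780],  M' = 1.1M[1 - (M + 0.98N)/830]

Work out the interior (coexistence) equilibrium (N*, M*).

Setting both brackets to zero gives the nullclines N + 0.66M = 780 and 0.98N + M = 830.
Substituting M = 830 - 0.98N into the first: N(1 - 0.66·0.98) = 780 - 0.66·830.
So N* = 232/0.353 = 657, and then M* = 830 - 0.98·657 = 186.

N* ≈ 657, M* ≈ 186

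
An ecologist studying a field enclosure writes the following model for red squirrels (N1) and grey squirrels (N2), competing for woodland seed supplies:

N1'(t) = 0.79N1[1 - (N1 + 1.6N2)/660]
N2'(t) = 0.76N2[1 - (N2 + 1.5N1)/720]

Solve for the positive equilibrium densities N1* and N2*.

Setting both brackets to zero gives the nullclines N1 + 1.6N2 = 660 and 1.5N1 + N2 = 720.
Substituting N2 = 720 - 1.5N1 into the first: N1(1 - 1.6·1.5) = 660 - 1.6·720.
So N1* = -492/-1.4 = 351, and then N2* = 720 - 1.5·351 = 193.

N1* ≈ 351, N2* ≈ 193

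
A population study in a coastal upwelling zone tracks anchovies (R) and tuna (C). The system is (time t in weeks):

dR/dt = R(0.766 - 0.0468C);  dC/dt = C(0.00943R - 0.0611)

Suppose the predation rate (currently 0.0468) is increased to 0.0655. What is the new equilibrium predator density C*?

C* ≈ 11.7

At the interior fixed point, setting dR/dt = 0 with R > 0 fixes C* = (prey growth rate)/(RC coefficient) — independent of the other coefficients.
With the change, C* = 0.766/0.0655 = 11.7; it falls from 16.4.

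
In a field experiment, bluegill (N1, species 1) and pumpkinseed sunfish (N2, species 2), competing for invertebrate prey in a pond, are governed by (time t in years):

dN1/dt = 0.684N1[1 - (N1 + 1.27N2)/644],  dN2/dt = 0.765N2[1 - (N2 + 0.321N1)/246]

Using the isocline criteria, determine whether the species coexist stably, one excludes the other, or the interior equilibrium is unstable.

stable coexistence

Compare the nullcline intercepts: K1/α12 = 644/1.27 = 507 > K2 = 246; K2/α21 = 246/0.321 = 766 > K1 = 644.
Since both inequalities hold, each species can invade when rare, so the interior equilibrium is stable.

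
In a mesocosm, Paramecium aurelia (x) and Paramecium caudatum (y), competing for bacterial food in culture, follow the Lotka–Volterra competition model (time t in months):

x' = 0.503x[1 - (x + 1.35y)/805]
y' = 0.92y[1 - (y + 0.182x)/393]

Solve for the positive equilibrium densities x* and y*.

x* ≈ 364, y* ≈ 327

Setting both brackets to zero gives the nullclines x + 1.35y = 805 and 0.182x + y = 393.
Substituting y = 393 - 0.182x into the first: x(1 - 1.35·0.182) = 805 - 1.35·393.
So x* = 274/0.754 = 364, and then y* = 393 - 0.182·364 = 327.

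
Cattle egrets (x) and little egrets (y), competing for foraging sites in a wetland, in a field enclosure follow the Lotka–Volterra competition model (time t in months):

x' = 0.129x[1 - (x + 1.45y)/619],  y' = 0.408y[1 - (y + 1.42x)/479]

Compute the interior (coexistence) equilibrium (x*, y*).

x* ≈ 71.3, y* ≈ 378

Setting both brackets to zero gives the nullclines x + 1.45y = 619 and 1.42x + y = 479.
Substituting y = 479 - 1.42x into the first: x(1 - 1.45·1.42) = 619 - 1.45·479.
So x* = -75.5/-1.06 = 71.3, and then y* = 479 - 1.42·71.3 = 378.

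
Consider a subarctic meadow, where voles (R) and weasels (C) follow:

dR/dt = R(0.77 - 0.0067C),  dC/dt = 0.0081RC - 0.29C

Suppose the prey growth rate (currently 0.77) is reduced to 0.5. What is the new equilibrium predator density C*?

At the interior fixed point, setting dR/dt = 0 with R > 0 fixes C* = (prey growth rate)/(RC coefficient) — independent of the other coefficients.
With the change, C* = 0.5/0.0067 = 74.6; it falls from 115.

C* ≈ 74.6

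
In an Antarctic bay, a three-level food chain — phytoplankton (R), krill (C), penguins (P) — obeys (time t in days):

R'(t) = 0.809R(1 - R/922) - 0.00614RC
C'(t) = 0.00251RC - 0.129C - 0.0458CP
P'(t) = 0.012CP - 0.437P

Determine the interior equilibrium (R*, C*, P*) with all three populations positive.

R* ≈ 667, C* ≈ 36.4, P* ≈ 33.7

From dP/dt = 0: 0.012C* = 0.437, so C* = 36.4.
From dR/dt = 0: 0.809(1 - R*/922) = 0.00614·36.4, giving R* = 922·(1 - 0.276) = 667.
From dC/dt = 0: 0.00251·667 - 0.129 = 0.0458P*, so P* = 1.55/0.0458 = 33.7.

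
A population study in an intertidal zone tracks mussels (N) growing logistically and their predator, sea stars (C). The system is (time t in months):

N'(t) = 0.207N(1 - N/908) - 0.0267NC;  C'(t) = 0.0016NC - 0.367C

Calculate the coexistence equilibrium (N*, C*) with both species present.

From dC/dt = 0 with C > 0: 0.0016N* = 0.367, so N* = 229.
Substitute into dN/dt = 0: 0.207(1 - 229/908) = 0.0267C*.
The bracket is 0.747, giving C* = 0.155/0.0267 = 5.79.

N* ≈ 229, C* ≈ 5.79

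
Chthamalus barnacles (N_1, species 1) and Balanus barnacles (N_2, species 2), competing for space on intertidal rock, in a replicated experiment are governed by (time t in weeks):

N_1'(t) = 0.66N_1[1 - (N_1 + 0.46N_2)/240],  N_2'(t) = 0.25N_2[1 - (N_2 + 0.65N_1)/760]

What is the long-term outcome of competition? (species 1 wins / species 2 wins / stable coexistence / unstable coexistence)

species 2 excludes species 1

Compare the nullcline intercepts: K1/α12 = 240/0.46 = 522 < K2 = 760; K2/α21 = 760/0.65 = 1170 > K1 = 240.
Since the inequalities point opposite ways, species 2 can invade but species 1 cannot.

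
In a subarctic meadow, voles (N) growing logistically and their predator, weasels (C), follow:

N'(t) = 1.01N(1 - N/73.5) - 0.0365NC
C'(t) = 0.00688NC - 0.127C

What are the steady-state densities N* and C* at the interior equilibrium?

From dC/dt = 0 with C > 0: 0.00688N* = 0.127, so N* = 18.5.
Substitute into dN/dt = 0: 1.01(1 - 18.5/73.5) = 0.0365C*.
The bracket is 0.749, giving C* = 0.756/0.0365 = 20.7.

N* ≈ 18.5, C* ≈ 20.7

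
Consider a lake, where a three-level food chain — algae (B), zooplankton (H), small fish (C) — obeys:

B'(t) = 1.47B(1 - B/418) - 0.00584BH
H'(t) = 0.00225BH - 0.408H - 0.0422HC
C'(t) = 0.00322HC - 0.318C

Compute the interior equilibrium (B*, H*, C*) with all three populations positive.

From dC/dt = 0: 0.00322H* = 0.318, so H* = 98.8.
From dB/dt = 0: 1.47(1 - B*/418) = 0.00584·98.8, giving B* = 418·(1 - 0.392) = 254.
From dH/dt = 0: 0.00225·254 - 0.408 = 0.0422C*, so C* = 0.164/0.0422 = 3.87.

B* ≈ 254, H* ≈ 98.8, C* ≈ 3.87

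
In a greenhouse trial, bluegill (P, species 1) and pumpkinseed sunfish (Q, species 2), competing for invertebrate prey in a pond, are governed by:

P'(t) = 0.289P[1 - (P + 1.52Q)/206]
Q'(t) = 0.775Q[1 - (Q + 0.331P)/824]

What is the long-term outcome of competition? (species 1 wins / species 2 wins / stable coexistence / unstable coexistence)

Compare the nullcline intercepts: K1/α12 = 206/1.52 = 136 < K2 = 824; K2/α21 = 824/0.331 = 2490 > K1 = 206.
Since the inequalities point opposite ways, species 2 can invade but species 1 cannot.

species 2 excludes species 1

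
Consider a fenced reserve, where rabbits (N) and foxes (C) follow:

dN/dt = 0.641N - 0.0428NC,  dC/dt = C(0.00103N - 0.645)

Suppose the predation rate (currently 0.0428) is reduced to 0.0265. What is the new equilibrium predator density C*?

At the interior fixed point, setting dN/dt = 0 with N > 0 fixes C* = (prey growth rate)/(NC coefficient) — independent of the other coefficients.
With the change, C* = 0.641/0.0265 = 24.2; it rises from 15.

C* ≈ 24.2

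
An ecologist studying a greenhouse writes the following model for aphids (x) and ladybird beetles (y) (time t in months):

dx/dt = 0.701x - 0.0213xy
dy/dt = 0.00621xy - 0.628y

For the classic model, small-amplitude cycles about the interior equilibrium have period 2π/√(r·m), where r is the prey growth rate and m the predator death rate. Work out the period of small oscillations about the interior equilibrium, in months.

Here r = 0.701 and m = 0.628, so r·m = 0.44.
ω = √0.44 = 0.663 per month, hence T = 2π/ω ≈ 9.47 months.

T ≈ 9.47 months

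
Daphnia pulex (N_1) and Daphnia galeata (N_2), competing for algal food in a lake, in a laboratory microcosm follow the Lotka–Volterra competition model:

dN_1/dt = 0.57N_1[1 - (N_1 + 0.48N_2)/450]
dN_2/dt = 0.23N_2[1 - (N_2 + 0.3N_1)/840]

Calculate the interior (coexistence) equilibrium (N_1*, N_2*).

Setting both brackets to zero gives the nullclines N_1 + 0.48N_2 = 450 and 0.3N_1 + N_2 = 840.
Substituting N_2 = 840 - 0.3N_1 into the first: N_1(1 - 0.48·0.3) = 450 - 0.48·840.
So N_1* = 46.8/0.856 = 54.7, and then N_2* = 840 - 0.3·54.7 = 824.

N_1* ≈ 54.7, N_2* ≈ 824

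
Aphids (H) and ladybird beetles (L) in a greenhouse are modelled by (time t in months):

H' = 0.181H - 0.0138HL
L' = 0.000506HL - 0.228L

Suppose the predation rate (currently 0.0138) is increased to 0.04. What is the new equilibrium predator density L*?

L* ≈ 4.52

At the interior fixed point, setting dH/dt = 0 with H > 0 fixes L* = (prey growth rate)/(HL coefficient) — independent of the other coefficients.
With the change, L* = 0.181/0.04 = 4.52; it falls from 13.1.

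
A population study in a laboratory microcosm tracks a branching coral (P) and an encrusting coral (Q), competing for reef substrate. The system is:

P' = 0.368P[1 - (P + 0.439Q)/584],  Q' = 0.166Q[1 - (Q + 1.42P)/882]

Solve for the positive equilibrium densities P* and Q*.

Setting both brackets to zero gives the nullclines P + 0.439Q = 584 and 1.42P + Q = 882.
Substituting Q = 882 - 1.42P into the first: P(1 - 0.439·1.42) = 584 - 0.439·882.
So P* = 197/0.377 = 523, and then Q* = 882 - 1.42·523 = 140.

P* ≈ 523, Q* ≈ 140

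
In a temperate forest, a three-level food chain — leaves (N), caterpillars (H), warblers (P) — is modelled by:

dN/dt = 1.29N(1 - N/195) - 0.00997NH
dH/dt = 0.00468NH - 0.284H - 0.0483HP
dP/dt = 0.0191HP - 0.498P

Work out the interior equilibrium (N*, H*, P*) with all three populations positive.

N* ≈ 156, H* ≈ 26.1, P* ≈ 9.21

From dP/dt = 0: 0.0191H* = 0.498, so H* = 26.1.
From dN/dt = 0: 1.29(1 - N*/195) = 0.00997·26.1, giving N* = 195·(1 - 0.202) = 156.
From dH/dt = 0: 0.00468·156 - 0.284 = 0.0483P*, so P* = 0.445/0.0483 = 9.21.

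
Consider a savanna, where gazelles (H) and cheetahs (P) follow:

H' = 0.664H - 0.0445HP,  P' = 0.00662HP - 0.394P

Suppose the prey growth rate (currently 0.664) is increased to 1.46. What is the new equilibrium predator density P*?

At the interior fixed point, setting dH/dt = 0 with H > 0 fixes P* = (prey growth rate)/(HP coefficient) — independent of the other coefficients.
With the change, P* = 1.46/0.0445 = 32.8; it rises from 14.9.

P* ≈ 32.8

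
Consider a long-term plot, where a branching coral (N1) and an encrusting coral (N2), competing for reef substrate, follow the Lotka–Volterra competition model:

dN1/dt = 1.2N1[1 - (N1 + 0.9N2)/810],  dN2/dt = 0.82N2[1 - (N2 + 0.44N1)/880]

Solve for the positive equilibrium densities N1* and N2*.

Setting both brackets to zero gives the nullclines N1 + 0.9N2 = 810 and 0.44N1 + N2 = 880.
Substituting N2 = 880 - 0.44N1 into the first: N1(1 - 0.9·0.44) = 810 - 0.9·880.
So N1* = 18/0.604 = 29.8, and then N2* = 880 - 0.44·29.8 = 867.

N1* ≈ 29.8, N2* ≈ 867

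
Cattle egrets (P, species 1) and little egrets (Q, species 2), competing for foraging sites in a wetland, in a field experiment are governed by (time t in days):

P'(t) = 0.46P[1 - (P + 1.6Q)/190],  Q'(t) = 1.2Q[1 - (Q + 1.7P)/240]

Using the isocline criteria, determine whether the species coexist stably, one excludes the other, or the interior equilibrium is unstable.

unstable coexistence (outcome depends on initial conditions)

Compare the nullcline intercepts: K1/α12 = 190/1.6 = 119 < K2 = 240; K2/α21 = 240/1.7 = 141 < K1 = 190.
Since both are reversed, neither can invade when rare; the interior point is a saddle.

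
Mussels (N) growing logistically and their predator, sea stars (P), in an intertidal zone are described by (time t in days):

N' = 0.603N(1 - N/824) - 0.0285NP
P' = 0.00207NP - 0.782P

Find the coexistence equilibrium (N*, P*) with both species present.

N* ≈ 378, P* ≈ 11.5

From dP/dt = 0 with P > 0: 0.00207N* = 0.782, so N* = 378.
Substitute into dN/dt = 0: 0.603(1 - 378/824) = 0.0285P*.
The bracket is 0.542, giving P* = 0.327/0.0285 = 11.5.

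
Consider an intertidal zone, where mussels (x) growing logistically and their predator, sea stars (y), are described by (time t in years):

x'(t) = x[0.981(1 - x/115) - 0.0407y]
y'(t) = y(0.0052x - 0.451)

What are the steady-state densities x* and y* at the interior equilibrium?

x* ≈ 86.7, y* ≈ 5.93

From dy/dt = 0 with y > 0: 0.0052x* = 0.451, so x* = 86.7.
Substitute into dx/dt = 0: 0.981(1 - 86.7/115) = 0.0407y*.
The bracket is 0.246, giving y* = 0.241/0.0407 = 5.93.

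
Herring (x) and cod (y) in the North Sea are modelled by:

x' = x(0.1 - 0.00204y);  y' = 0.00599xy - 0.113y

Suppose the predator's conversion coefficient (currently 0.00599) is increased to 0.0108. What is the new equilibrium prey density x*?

At the interior fixed point, setting dy/dt = 0 with y > 0 fixes x* = (predator death rate)/(xy coefficient) — independent of the other coefficients.
With the change, x* = 0.113/0.0108 = 10.5; it falls from 18.9.

x* ≈ 10.5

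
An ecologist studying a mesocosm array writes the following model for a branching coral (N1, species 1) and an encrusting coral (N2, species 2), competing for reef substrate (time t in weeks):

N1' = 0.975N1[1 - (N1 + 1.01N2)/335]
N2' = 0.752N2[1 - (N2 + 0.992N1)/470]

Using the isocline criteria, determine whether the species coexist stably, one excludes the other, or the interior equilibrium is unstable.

Compare the nullcline intercepts: K1/α12 = 335/1.01 = 332 < K2 = 470; K2/α21 = 470/0.992 = 474 > K1 = 335.
Since the inequalities point opposite ways, species 2 can invade but species 1 cannot.

species 2 excludes species 1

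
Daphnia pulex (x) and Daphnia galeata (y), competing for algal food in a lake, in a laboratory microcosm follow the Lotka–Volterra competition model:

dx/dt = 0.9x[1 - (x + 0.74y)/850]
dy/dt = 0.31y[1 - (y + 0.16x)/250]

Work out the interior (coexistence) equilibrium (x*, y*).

x* ≈ 754, y* ≈ 129

Setting both brackets to zero gives the nullclines x + 0.74y = 850 and 0.16x + y = 250.
Substituting y = 250 - 0.16x into the first: x(1 - 0.74·0.16) = 850 - 0.74·250.
So x* = 665/0.882 = 754, and then y* = 250 - 0.16·754 = 129.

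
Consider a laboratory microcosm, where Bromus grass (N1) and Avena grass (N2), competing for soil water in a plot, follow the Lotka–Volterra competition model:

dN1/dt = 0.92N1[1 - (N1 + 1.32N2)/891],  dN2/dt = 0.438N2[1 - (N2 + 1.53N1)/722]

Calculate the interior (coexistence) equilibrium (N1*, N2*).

Setting both brackets to zero gives the nullclines N1 + 1.32N2 = 891 and 1.53N1 + N2 = 722.
Substituting N2 = 722 - 1.53N1 into the first: N1(1 - 1.32·1.53) = 891 - 1.32·722.
So N1* = -62/-1.02 = 60.8, and then N2* = 722 - 1.53·60.8 = 629.

N1* ≈ 60.8, N2* ≈ 629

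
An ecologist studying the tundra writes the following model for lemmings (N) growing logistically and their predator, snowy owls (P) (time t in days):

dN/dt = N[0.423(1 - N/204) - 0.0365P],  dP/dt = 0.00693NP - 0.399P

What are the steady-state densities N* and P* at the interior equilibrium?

From dP/dt = 0 with P > 0: 0.00693N* = 0.399, so N* = 57.6.
Substitute into dN/dt = 0: 0.423(1 - 57.6/204) = 0.0365P*.
The bracket is 0.718, giving P* = 0.304/0.0365 = 8.32.

N* ≈ 57.6, P* ≈ 8.32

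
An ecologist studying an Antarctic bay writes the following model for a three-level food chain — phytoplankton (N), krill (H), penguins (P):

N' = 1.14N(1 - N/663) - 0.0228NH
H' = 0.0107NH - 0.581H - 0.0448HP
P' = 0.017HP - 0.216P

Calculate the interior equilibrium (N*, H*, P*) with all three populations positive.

From dP/dt = 0: 0.017H* = 0.216, so H* = 12.7.
From dN/dt = 0: 1.14(1 - N*/663) = 0.0228·12.7, giving N* = 663·(1 - 0.254) = 495.
From dH/dt = 0: 0.0107·495 - 0.581 = 0.0448P*, so P* = 4.71/0.0448 = 105.

N* ≈ 495, H* ≈ 12.7, P* ≈ 105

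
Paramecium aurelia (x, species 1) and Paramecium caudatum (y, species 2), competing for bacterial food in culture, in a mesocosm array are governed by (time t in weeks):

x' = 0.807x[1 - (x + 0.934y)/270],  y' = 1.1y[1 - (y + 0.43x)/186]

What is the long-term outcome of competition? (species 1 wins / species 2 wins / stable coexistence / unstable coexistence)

Compare the nullcline intercepts: K1/α12 = 270/0.934 = 289 > K2 = 186; K2/α21 = 186/0.43 = 433 > K1 = 270.
Since both inequalities hold, each species can invade when rare, so the interior equilibrium is stable.

stable coexistence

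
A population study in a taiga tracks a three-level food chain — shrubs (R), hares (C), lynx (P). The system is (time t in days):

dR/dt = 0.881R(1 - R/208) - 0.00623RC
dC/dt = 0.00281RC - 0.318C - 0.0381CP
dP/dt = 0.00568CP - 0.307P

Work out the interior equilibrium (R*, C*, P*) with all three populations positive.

From dP/dt = 0: 0.00568C* = 0.307, so C* = 54.
From dR/dt = 0: 0.881(1 - R*/208) = 0.00623·54, giving R* = 208·(1 - 0.382) = 129.
From dC/dt = 0: 0.00281·129 - 0.318 = 0.0381P*, so P* = 0.0431/0.0381 = 1.13.

R* ≈ 129, C* ≈ 54, P* ≈ 1.13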